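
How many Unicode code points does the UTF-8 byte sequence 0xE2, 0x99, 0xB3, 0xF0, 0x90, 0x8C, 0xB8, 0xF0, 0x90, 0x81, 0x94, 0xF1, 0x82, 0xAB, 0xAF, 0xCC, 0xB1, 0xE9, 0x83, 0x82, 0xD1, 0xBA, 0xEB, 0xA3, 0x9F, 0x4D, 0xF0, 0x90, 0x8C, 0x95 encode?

Byte at offset 0: 0xE2 = 11100010 → 3-byte char (#1). Advance 3.
Byte at offset 3: 0xF0 = 11110000 → 4-byte char (#2). Advance 4.
Byte at offset 7: 0xF0 = 11110000 → 4-byte char (#3). Advance 4.
Byte at offset 11: 0xF1 = 11110001 → 4-byte char (#4). Advance 4.
Byte at offset 15: 0xCC = 11001100 → 2-byte char (#5). Advance 2.
Byte at offset 17: 0xE9 = 11101001 → 3-byte char (#6). Advance 3.
Byte at offset 20: 0xD1 = 11010001 → 2-byte char (#7). Advance 2.
Byte at offset 22: 0xEB = 11101011 → 3-byte char (#8). Advance 3.
Byte at offset 25: 0x4D = 01001101 → 1-byte char (#9). Advance 1.
Byte at offset 26: 0xF0 = 11110000 → 4-byte char (#10). Advance 4.
Reached end at offset 30 after 10 code points.

10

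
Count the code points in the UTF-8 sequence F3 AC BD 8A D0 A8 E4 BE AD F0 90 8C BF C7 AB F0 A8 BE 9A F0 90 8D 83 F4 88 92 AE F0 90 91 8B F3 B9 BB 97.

10

Byte at offset 0: 0xF3 = 11110011 → 4-byte char (#1). Advance 4.
Byte at offset 4: 0xD0 = 11010000 → 2-byte char (#2). Advance 2.
Byte at offset 6: 0xE4 = 11100100 → 3-byte char (#3). Advance 3.
Byte at offset 9: 0xF0 = 11110000 → 4-byte char (#4). Advance 4.
Byte at offset 13: 0xC7 = 11000111 → 2-byte char (#5). Advance 2.
Byte at offset 15: 0xF0 = 11110000 → 4-byte char (#6). Advance 4.
Byte at offset 19: 0xF0 = 11110000 → 4-byte char (#7). Advance 4.
Byte at offset 23: 0xF4 = 11110100 → 4-byte char (#8). Advance 4.
Byte at offset 27: 0xF0 = 11110000 → 4-byte char (#9). Advance 4.
Byte at offset 31: 0xF3 = 11110011 → 4-byte char (#10). Advance 4.
Reached end at offset 35 after 10 code points.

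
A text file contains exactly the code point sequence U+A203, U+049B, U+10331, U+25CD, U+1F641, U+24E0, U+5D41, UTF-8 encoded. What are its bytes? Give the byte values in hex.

EA 88 83 D2 9B F0 90 8C B1 E2 97 8D F0 9F 99 81 E2 93 A0 E5 B5 81

U+A203: 3-byte form → EA 88 83.
U+049B: 2-byte form → D2 9B.
U+10331: 4-byte form → F0 90 8C B1.
U+25CD: 3-byte form → E2 97 8D.
U+1F641: 4-byte form → F0 9F 99 81.
U+24E0: 3-byte form → E2 93 A0.
U+5D41: 3-byte form → E5 B5 81.
Concatenated (22 bytes): EA 88 83 D2 9B F0 90 8C B1 E2 97 8D F0 9F 99 81 E2 93 A0 E5 B5 81.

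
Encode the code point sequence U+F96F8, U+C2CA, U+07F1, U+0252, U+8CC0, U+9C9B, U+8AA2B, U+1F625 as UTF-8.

U+F96F8: 4-byte form → F3 B9 9B B8.
U+C2CA: 3-byte form → EC 8B 8A.
U+07F1: 2-byte form → DF B1.
U+0252: 2-byte form → C9 92.
U+8CC0: 3-byte form → E8 B3 80.
U+9C9B: 3-byte form → E9 B2 9B.
U+8AA2B: 4-byte form → F2 8A A8 AB.
U+1F625: 4-byte form → F0 9F 98 A5.
Concatenated (25 bytes): F3 B9 9B B8 EC 8B 8A DF B1 C9 92 E8 B3 80 E9 B2 9B F2 8A A8 AB F0 9F 98 A5.

F3 B9 9B B8 EC 8B 8A DF B1 C9 92 E8 B3 80 E9 B2 9B F2 8A A8 AB F0 9F 98 A5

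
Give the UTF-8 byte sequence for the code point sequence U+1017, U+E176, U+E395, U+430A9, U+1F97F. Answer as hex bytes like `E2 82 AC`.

U+1017: 3-byte form → E1 80 97.
U+E176: 3-byte form → EE 85 B6.
U+E395: 3-byte form → EE 8E 95.
U+430A9: 4-byte form → F1 83 82 A9.
U+1F97F: 4-byte form → F0 9F A5 BF.
Concatenated (17 bytes): E1 80 97 EE 85 B6 EE 8E 95 F1 83 82 A9 F0 9F A5 BF.

E1 80 97 EE 85 B6 EE 8E 95 F1 83 82 A9 F0 9F A5 BF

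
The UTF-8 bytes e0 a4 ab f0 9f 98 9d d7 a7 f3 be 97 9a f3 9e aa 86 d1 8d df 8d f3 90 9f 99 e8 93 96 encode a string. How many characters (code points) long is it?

Byte at offset 0: 0xE0 = 11100000 → 3-byte char (#1). Advance 3.
Byte at offset 3: 0xF0 = 11110000 → 4-byte char (#2). Advance 4.
Byte at offset 7: 0xD7 = 11010111 → 2-byte char (#3). Advance 2.
Byte at offset 9: 0xF3 = 11110011 → 4-byte char (#4). Advance 4.
Byte at offset 13: 0xF3 = 11110011 → 4-byte char (#5). Advance 4.
Byte at offset 17: 0xD1 = 11010001 → 2-byte char (#6). Advance 2.
Byte at offset 19: 0xDF = 11011111 → 2-byte char (#7). Advance 2.
Byte at offset 21: 0xF3 = 11110011 → 4-byte char (#8). Advance 4.
Byte at offset 25: 0xE8 = 11101000 → 3-byte char (#9). Advance 3.
Reached end at offset 28 after 9 code points.

9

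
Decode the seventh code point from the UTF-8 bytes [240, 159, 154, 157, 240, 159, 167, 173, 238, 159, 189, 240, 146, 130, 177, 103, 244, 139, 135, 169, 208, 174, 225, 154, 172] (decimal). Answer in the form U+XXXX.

Offset 0: leading byte 0xF0 = 11110000 → 4-byte char #1 = F0 9F 9A 9D.
Offset 4: leading byte 0xF0 = 11110000 → 4-byte char #2 = F0 9F A7 AD.
Offset 8: leading byte 0xEE = 11101110 → 3-byte char #3 = EE 9F BD.
Offset 11: leading byte 0xF0 = 11110000 → 4-byte char #4 = F0 92 82 B1.
Offset 15: leading byte 0x67 = 01100111 → 1-byte char #5 = 67.
Offset 16: leading byte 0xF4 = 11110100 → 4-byte char #6 = F4 8B 87 A9.
Offset 20: leading byte 0xD0 = 11010000 → 2-byte char #7 = D0 AE.
Leading byte 0xD0 = 11010000 matches 110xxxxx → 2-byte sequence.
Byte 1: 0xD0 = 11010000, payload 10000 (5 bits).
Byte 2: 0xAE = 10101110 (10xxxxxx ✓), payload 101110.
Concatenate: 10000101110 = 0x42E (11 bits → U+042E).

U+042E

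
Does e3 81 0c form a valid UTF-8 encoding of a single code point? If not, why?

Leading byte 0xE3 = 11100011 → 3-byte form.
Byte 3 is 0x0C = 00001100, which is not 10xxxxxx — expected a continuation byte.

invalid (non-continuation byte where continuation expected)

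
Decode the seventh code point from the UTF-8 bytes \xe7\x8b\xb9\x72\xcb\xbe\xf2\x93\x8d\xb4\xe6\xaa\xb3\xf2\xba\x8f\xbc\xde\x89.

U+0789

Offset 0: leading byte 0xE7 = 11100111 → 3-byte char #1 = E7 8B B9.
Offset 3: leading byte 0x72 = 01110010 → 1-byte char #2 = 72.
Offset 4: leading byte 0xCB = 11001011 → 2-byte char #3 = CB BE.
Offset 6: leading byte 0xF2 = 11110010 → 4-byte char #4 = F2 93 8D B4.
Offset 10: leading byte 0xE6 = 11100110 → 3-byte char #5 = E6 AA B3.
Offset 13: leading byte 0xF2 = 11110010 → 4-byte char #6 = F2 BA 8F BC.
Offset 17: leading byte 0xDE = 11011110 → 2-byte char #7 = DE 89.
Leading byte 0xDE = 11011110 matches 110xxxxx → 2-byte sequence.
Byte 1: 0xDE = 11011110, payload 11110 (5 bits).
Byte 2: 0x89 = 10001001 (10xxxxxx ✓), payload 001001.
Concatenate: 11110001001 = 0x789 (11 bits → U+0789).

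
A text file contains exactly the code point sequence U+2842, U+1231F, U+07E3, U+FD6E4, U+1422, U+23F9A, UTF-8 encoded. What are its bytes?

U+2842: 3-byte form → E2 A1 82.
U+1231F: 4-byte form → F0 92 8C 9F.
U+07E3: 2-byte form → DF A3.
U+FD6E4: 4-byte form → F3 BD 9B A4.
U+1422: 3-byte form → E1 90 A2.
U+23F9A: 4-byte form → F0 A3 BE 9A.
Concatenated (20 bytes): E2 A1 82 F0 92 8C 9F DF A3 F3 BD 9B A4 E1 90 A2 F0 A3 BE 9A.

E2 A1 82 F0 92 8C 9F DF A3 F3 BD 9B A4 E1 90 A2 F0 A3 BE 9A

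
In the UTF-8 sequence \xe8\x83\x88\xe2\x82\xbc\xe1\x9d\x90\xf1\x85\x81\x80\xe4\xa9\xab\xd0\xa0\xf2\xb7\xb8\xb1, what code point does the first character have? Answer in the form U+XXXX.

U+80C8

Offset 0: leading byte 0xE8 = 11101000 → 3-byte char #1 = E8 83 88.
Leading byte 0xE8 = 11101000 matches 1110xxxx → 3-byte sequence.
Byte 1: 0xE8 = 11101000, payload 1000 (4 bits).
Byte 2: 0x83 = 10000011 (10xxxxxx ✓), payload 000011.
Byte 3: 0x88 = 10001000 (10xxxxxx ✓), payload 001000.
Concatenate: 1000000011001000 = 0x80C8 (16 bits → U+80C8).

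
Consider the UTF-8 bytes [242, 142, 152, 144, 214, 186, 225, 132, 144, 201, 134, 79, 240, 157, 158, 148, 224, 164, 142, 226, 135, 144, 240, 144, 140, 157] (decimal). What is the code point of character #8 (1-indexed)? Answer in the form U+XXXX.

Offset 0: leading byte 0xF2 = 11110010 → 4-byte char #1 = F2 8E 98 90.
Offset 4: leading byte 0xD6 = 11010110 → 2-byte char #2 = D6 BA.
Offset 6: leading byte 0xE1 = 11100001 → 3-byte char #3 = E1 84 90.
Offset 9: leading byte 0xC9 = 11001001 → 2-byte char #4 = C9 86.
Offset 11: leading byte 0x4F = 01001111 → 1-byte char #5 = 4F.
Offset 12: leading byte 0xF0 = 11110000 → 4-byte char #6 = F0 9D 9E 94.
Offset 16: leading byte 0xE0 = 11100000 → 3-byte char #7 = E0 A4 8E.
Offset 19: leading byte 0xE2 = 11100010 → 3-byte char #8 = E2 87 90.
Leading byte 0xE2 = 11100010 matches 1110xxxx → 3-byte sequence.
Byte 1: 0xE2 = 11100010, payload 0010 (4 bits).
Byte 2: 0x87 = 10000111 (10xxxxxx ✓), payload 000111.
Byte 3: 0x90 = 10010000 (10xxxxxx ✓), payload 010000.
Concatenate: 0010000111010000 = 0x21D0 (16 bits → U+21D0).

U+21D0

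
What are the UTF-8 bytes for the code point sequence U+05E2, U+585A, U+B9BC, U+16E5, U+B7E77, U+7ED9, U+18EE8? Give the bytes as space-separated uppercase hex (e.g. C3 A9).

D7 A2 E5 A1 9A EB A6 BC E1 9B A5 F2 B7 B9 B7 E7 BB 99 F0 98 BB A8

U+05E2: 2-byte form → D7 A2.
U+585A: 3-byte form → E5 A1 9A.
U+B9BC: 3-byte form → EB A6 BC.
U+16E5: 3-byte form → E1 9B A5.
U+B7E77: 4-byte form → F2 B7 B9 B7.
U+7ED9: 3-byte form → E7 BB 99.
U+18EE8: 4-byte form → F0 98 BB A8.
Concatenated (22 bytes): D7 A2 E5 A1 9A EB A6 BC E1 9B A5 F2 B7 B9 B7 E7 BB 99 F0 98 BB A8.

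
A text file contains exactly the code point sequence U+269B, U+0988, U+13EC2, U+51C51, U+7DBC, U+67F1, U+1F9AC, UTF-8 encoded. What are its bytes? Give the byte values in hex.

E2 9A 9B E0 A6 88 F0 93 BB 82 F1 91 B1 91 E7 B6 BC E6 9F B1 F0 9F A6 AC

U+269B: 3-byte form → E2 9A 9B.
U+0988: 3-byte form → E0 A6 88.
U+13EC2: 4-byte form → F0 93 BB 82.
U+51C51: 4-byte form → F1 91 B1 91.
U+7DBC: 3-byte form → E7 B6 BC.
U+67F1: 3-byte form → E6 9F B1.
U+1F9AC: 4-byte form → F0 9F A6 AC.
Concatenated (24 bytes): E2 9A 9B E0 A6 88 F0 93 BB 82 F1 91 B1 91 E7 B6 BC E6 9F B1 F0 9F A6 AC.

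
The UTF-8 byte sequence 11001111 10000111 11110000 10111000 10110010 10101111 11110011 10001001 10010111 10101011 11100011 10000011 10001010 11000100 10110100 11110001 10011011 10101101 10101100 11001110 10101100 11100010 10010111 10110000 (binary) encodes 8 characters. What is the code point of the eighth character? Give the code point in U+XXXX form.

Offset 0: leading byte 0xCF = 11001111 → 2-byte char #1 = CF 87.
Offset 2: leading byte 0xF0 = 11110000 → 4-byte char #2 = F0 B8 B2 AF.
Offset 6: leading byte 0xF3 = 11110011 → 4-byte char #3 = F3 89 97 AB.
Offset 10: leading byte 0xE3 = 11100011 → 3-byte char #4 = E3 83 8A.
Offset 13: leading byte 0xC4 = 11000100 → 2-byte char #5 = C4 B4.
Offset 15: leading byte 0xF1 = 11110001 → 4-byte char #6 = F1 9B AD AC.
Offset 19: leading byte 0xCE = 11001110 → 2-byte char #7 = CE AC.
Offset 21: leading byte 0xE2 = 11100010 → 3-byte char #8 = E2 97 B0.
Leading byte 0xE2 = 11100010 matches 1110xxxx → 3-byte sequence.
Byte 1: 0xE2 = 11100010, payload 0010 (4 bits).
Byte 2: 0x97 = 10010111 (10xxxxxx ✓), payload 010111.
Byte 3: 0xB0 = 10110000 (10xxxxxx ✓), payload 110000.
Concatenate: 0010010111110000 = 0x25F0 (16 bits → U+25F0).

U+25F0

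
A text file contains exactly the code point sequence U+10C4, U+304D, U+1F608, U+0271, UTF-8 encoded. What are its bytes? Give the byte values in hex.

E1 83 84 E3 81 8D F0 9F 98 88 C9 B1

U+10C4: 3-byte form → E1 83 84.
U+304D: 3-byte form → E3 81 8D.
U+1F608: 4-byte form → F0 9F 98 88.
U+0271: 2-byte form → C9 B1.
Concatenated (12 bytes): E1 83 84 E3 81 8D F0 9F 98 88 C9 B1.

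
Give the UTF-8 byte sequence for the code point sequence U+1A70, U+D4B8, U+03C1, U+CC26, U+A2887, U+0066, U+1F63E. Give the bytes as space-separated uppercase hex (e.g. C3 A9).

U+1A70: 3-byte form → E1 A9 B0.
U+D4B8: 3-byte form → ED 92 B8.
U+03C1: 2-byte form → CF 81.
U+CC26: 3-byte form → EC B0 A6.
U+A2887: 4-byte form → F2 A2 A2 87.
U+0066: 1-byte form → 66.
U+1F63E: 4-byte form → F0 9F 98 BE.
Concatenated (20 bytes): E1 A9 B0 ED 92 B8 CF 81 EC B0 A6 F2 A2 A2 87 66 F0 9F 98 BE.

E1 A9 B0 ED 92 B8 CF 81 EC B0 A6 F2 A2 A2 87 66 F0 9F 98 BE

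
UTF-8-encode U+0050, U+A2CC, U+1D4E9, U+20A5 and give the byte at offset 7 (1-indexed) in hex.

0x93

1-indexed offset 7 is 0-indexed offset 6.
U+0050 → 1-byte form 50 at offsets 0–0.
U+A2CC → 3-byte form EA 8B 8C at offsets 1–3.
U+1D4E9 → 4-byte form F0 9D 93 A9 at offsets 4–7.
Offset 6 falls in char 3's range; it's byte 3 of F0 9D 93 A9 = 0x93.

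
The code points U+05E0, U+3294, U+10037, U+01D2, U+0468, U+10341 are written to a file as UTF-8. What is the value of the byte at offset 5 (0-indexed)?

0xF0

U+05E0 → 2-byte form D7 A0 at offsets 0–1.
U+3294 → 3-byte form E3 8A 94 at offsets 2–4.
U+10037 → 4-byte form F0 90 80 B7 at offsets 5–8.
Offset 5 falls in char 3's range; it's byte 1 of F0 90 80 B7 = 0xF0.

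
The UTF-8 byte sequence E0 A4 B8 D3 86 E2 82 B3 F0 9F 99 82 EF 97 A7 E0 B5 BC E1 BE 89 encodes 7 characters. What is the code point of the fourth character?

Offset 0: leading byte 0xE0 = 11100000 → 3-byte char #1 = E0 A4 B8.
Offset 3: leading byte 0xD3 = 11010011 → 2-byte char #2 = D3 86.
Offset 5: leading byte 0xE2 = 11100010 → 3-byte char #3 = E2 82 B3.
Offset 8: leading byte 0xF0 = 11110000 → 4-byte char #4 = F0 9F 99 82.
Leading byte 0xF0 = 11110000 matches 11110xxx → 4-byte sequence.
Byte 1: 0xF0 = 11110000, payload 000 (3 bits).
Byte 2: 0x9F = 10011111 (10xxxxxx ✓), payload 011111.
Byte 3: 0x99 = 10011001 (10xxxxxx ✓), payload 011001.
Byte 4: 0x82 = 10000010 (10xxxxxx ✓), payload 000010.
Concatenate: 000011111011001000010 = 0x1F642 (21 bits → U+1F642).

U+1F642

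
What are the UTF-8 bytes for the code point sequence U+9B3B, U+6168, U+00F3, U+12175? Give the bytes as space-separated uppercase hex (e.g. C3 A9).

E9 AC BB E6 85 A8 C3 B3 F0 92 85 B5

U+9B3B: 3-byte form → E9 AC BB.
U+6168: 3-byte form → E6 85 A8.
U+00F3: 2-byte form → C3 B3.
U+12175: 4-byte form → F0 92 85 B5.
Concatenated (12 bytes): E9 AC BB E6 85 A8 C3 B3 F0 92 85 B5.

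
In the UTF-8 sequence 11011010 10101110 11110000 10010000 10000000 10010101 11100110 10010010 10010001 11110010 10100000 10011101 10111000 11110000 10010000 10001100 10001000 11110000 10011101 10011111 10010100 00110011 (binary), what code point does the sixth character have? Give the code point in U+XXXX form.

U+1D7D4

Offset 0: leading byte 0xDA = 11011010 → 2-byte char #1 = DA AE.
Offset 2: leading byte 0xF0 = 11110000 → 4-byte char #2 = F0 90 80 95.
Offset 6: leading byte 0xE6 = 11100110 → 3-byte char #3 = E6 92 91.
Offset 9: leading byte 0xF2 = 11110010 → 4-byte char #4 = F2 A0 9D B8.
Offset 13: leading byte 0xF0 = 11110000 → 4-byte char #5 = F0 90 8C 88.
Offset 17: leading byte 0xF0 = 11110000 → 4-byte char #6 = F0 9D 9F 94.
Leading byte 0xF0 = 11110000 matches 11110xxx → 4-byte sequence.
Byte 1: 0xF0 = 11110000, payload 000 (3 bits).
Byte 2: 0x9D = 10011101 (10xxxxxx ✓), payload 011101.
Byte 3: 0x9F = 10011111 (10xxxxxx ✓), payload 011111.
Byte 4: 0x94 = 10010100 (10xxxxxx ✓), payload 010100.
Concatenate: 000011101011111010100 = 0x1D7D4 (21 bits → U+1D7D4).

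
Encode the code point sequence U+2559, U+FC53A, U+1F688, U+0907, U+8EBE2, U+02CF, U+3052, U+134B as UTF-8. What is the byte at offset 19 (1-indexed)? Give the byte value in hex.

1-indexed offset 19 is 0-indexed offset 18.
U+2559 → 3-byte form E2 95 99 at offsets 0–2.
U+FC53A → 4-byte form F3 BC 94 BA at offsets 3–6.
U+1F688 → 4-byte form F0 9F 9A 88 at offsets 7–10.
U+0907 → 3-byte form E0 A4 87 at offsets 11–13.
U+8EBE2 → 4-byte form F2 8E AF A2 at offsets 14–17.
U+02CF → 2-byte form CB 8F at offsets 18–19.
Offset 18 falls in char 6's range; it's byte 1 of CB 8F = 0xCB.

0xCB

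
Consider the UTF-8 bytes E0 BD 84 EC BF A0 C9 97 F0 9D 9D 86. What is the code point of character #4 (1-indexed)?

U+1D746

Offset 0: leading byte 0xE0 = 11100000 → 3-byte char #1 = E0 BD 84.
Offset 3: leading byte 0xEC = 11101100 → 3-byte char #2 = EC BF A0.
Offset 6: leading byte 0xC9 = 11001001 → 2-byte char #3 = C9 97.
Offset 8: leading byte 0xF0 = 11110000 → 4-byte char #4 = F0 9D 9D 86.
Leading byte 0xF0 = 11110000 matches 11110xxx → 4-byte sequence.
Byte 1: 0xF0 = 11110000, payload 000 (3 bits).
Byte 2: 0x9D = 10011101 (10xxxxxx ✓), payload 011101.
Byte 3: 0x9D = 10011101 (10xxxxxx ✓), payload 011101.
Byte 4: 0x86 = 10000110 (10xxxxxx ✓), payload 000110.
Concatenate: 000011101011101000110 = 0x1D746 (21 bits → U+1D746).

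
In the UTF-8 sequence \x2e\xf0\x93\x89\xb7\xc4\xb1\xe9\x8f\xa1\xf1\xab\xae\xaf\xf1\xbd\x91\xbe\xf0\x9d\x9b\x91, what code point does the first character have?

U+002E

Offset 0: leading byte 0x2E = 00101110 → 1-byte char #1 = 2E.
Leading byte 0x2E = 00101110 matches 0xxxxxxx → 1-byte sequence.
Byte 1: 0x2E = 00101110, payload 0101110 (7 bits).
Concatenate: 0101110 = 0x2E (7 bits → U+002E).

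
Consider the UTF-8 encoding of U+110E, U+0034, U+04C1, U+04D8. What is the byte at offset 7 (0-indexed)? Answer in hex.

U+110E → 3-byte form E1 84 8E at offsets 0–2.
U+0034 → 1-byte form 34 at offsets 3–3.
U+04C1 → 2-byte form D3 81 at offsets 4–5.
U+04D8 → 2-byte form D3 98 at offsets 6–7.
Offset 7 falls in char 4's range; it's byte 2 of D3 98 = 0x98.

0x98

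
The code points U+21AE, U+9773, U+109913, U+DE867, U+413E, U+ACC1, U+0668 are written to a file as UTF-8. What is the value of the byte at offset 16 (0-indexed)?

0xBE

U+21AE → 3-byte form E2 86 AE at offsets 0–2.
U+9773 → 3-byte form E9 9D B3 at offsets 3–5.
U+109913 → 4-byte form F4 89 A4 93 at offsets 6–9.
U+DE867 → 4-byte form F3 9E A1 A7 at offsets 10–13.
U+413E → 3-byte form E4 84 BE at offsets 14–16.
Offset 16 falls in char 5's range; it's byte 3 of E4 84 BE = 0xBE.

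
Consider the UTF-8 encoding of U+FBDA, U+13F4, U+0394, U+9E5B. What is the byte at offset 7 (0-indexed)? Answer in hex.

U+FBDA → 3-byte form EF AF 9A at offsets 0–2.
U+13F4 → 3-byte form E1 8F B4 at offsets 3–5.
U+0394 → 2-byte form CE 94 at offsets 6–7.
Offset 7 falls in char 3's range; it's byte 2 of CE 94 = 0x94.

0x94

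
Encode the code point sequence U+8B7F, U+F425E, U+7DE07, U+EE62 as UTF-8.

U+8B7F: 3-byte form → E8 AD BF.
U+F425E: 4-byte form → F3 B4 89 9E.
U+7DE07: 4-byte form → F1 BD B8 87.
U+EE62: 3-byte form → EE B9 A2.
Concatenated (14 bytes): E8 AD BF F3 B4 89 9E F1 BD B8 87 EE B9 A2.

E8 AD BF F3 B4 89 9E F1 BD B8 87 EE B9 A2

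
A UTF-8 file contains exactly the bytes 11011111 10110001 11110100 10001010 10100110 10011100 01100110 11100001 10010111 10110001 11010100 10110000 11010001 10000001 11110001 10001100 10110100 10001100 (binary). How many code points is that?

Byte at offset 0: 0xDF = 11011111 → 2-byte char (#1). Advance 2.
Byte at offset 2: 0xF4 = 11110100 → 4-byte char (#2). Advance 4.
Byte at offset 6: 0x66 = 01100110 → 1-byte char (#3). Advance 1.
Byte at offset 7: 0xE1 = 11100001 → 3-byte char (#4). Advance 3.
Byte at offset 10: 0xD4 = 11010100 → 2-byte char (#5). Advance 2.
Byte at offset 12: 0xD1 = 11010001 → 2-byte char (#6). Advance 2.
Byte at offset 14: 0xF1 = 11110001 → 4-byte char (#7). Advance 4.
Reached end at offset 18 after 7 code points.

7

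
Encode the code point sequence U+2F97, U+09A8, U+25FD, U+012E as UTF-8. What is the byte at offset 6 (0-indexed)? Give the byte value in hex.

U+2F97 → 3-byte form E2 BE 97 at offsets 0–2.
U+09A8 → 3-byte form E0 A6 A8 at offsets 3–5.
U+25FD → 3-byte form E2 97 BD at offsets 6–8.
Offset 6 falls in char 3's range; it's byte 1 of E2 97 BD = 0xE2.

0xE2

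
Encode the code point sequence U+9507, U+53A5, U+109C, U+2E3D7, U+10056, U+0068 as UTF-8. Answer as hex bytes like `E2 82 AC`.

E9 94 87 E5 8E A5 E1 82 9C F0 AE 8F 97 F0 90 81 96 68

U+9507: 3-byte form → E9 94 87.
U+53A5: 3-byte form → E5 8E A5.
U+109C: 3-byte form → E1 82 9C.
U+2E3D7: 4-byte form → F0 AE 8F 97.
U+10056: 4-byte form → F0 90 81 96.
U+0068: 1-byte form → 68.
Concatenated (18 bytes): E9 94 87 E5 8E A5 E1 82 9C F0 AE 8F 97 F0 90 81 96 68.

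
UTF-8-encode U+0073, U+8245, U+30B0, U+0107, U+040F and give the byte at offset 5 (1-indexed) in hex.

1-indexed offset 5 is 0-indexed offset 4.
U+0073 → 1-byte form 73 at offsets 0–0.
U+8245 → 3-byte form E8 89 85 at offsets 1–3.
U+30B0 → 3-byte form E3 82 B0 at offsets 4–6.
Offset 4 falls in char 3's range; it's byte 1 of E3 82 B0 = 0xE3.

0xE3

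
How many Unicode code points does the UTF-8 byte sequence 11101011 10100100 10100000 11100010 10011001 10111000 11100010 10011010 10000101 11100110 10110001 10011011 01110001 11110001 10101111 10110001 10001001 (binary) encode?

Byte at offset 0: 0xEB = 11101011 → 3-byte char (#1). Advance 3.
Byte at offset 3: 0xE2 = 11100010 → 3-byte char (#2). Advance 3.
Byte at offset 6: 0xE2 = 11100010 → 3-byte char (#3). Advance 3.
Byte at offset 9: 0xE6 = 11100110 → 3-byte char (#4). Advance 3.
Byte at offset 12: 0x71 = 01110001 → 1-byte char (#5). Advance 1.
Byte at offset 13: 0xF1 = 11110001 → 4-byte char (#6). Advance 4.
Reached end at offset 17 after 6 code points.

6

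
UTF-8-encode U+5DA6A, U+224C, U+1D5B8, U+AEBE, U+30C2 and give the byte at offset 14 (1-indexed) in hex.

1-indexed offset 14 is 0-indexed offset 13.
U+5DA6A → 4-byte form F1 9D A9 AA at offsets 0–3.
U+224C → 3-byte form E2 89 8C at offsets 4–6.
U+1D5B8 → 4-byte form F0 9D 96 B8 at offsets 7–10.
U+AEBE → 3-byte form EA BA BE at offsets 11–13.
Offset 13 falls in char 4's range; it's byte 3 of EA BA BE = 0xBE.

0xBE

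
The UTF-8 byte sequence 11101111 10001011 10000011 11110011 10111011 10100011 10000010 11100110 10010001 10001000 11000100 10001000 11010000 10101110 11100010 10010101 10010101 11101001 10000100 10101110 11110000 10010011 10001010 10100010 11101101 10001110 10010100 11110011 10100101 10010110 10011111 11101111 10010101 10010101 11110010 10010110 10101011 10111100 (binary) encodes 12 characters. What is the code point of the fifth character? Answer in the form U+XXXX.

U+042E

Offset 0: leading byte 0xEF = 11101111 → 3-byte char #1 = EF 8B 83.
Offset 3: leading byte 0xF3 = 11110011 → 4-byte char #2 = F3 BB A3 82.
Offset 7: leading byte 0xE6 = 11100110 → 3-byte char #3 = E6 91 88.
Offset 10: leading byte 0xC4 = 11000100 → 2-byte char #4 = C4 88.
Offset 12: leading byte 0xD0 = 11010000 → 2-byte char #5 = D0 AE.
Leading byte 0xD0 = 11010000 matches 110xxxxx → 2-byte sequence.
Byte 1: 0xD0 = 11010000, payload 10000 (5 bits).
Byte 2: 0xAE = 10101110 (10xxxxxx ✓), payload 101110.
Concatenate: 10000101110 = 0x42E (11 bits → U+042E).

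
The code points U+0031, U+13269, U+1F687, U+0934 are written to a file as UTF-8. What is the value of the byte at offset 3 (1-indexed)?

0x93

1-indexed offset 3 is 0-indexed offset 2.
U+0031 → 1-byte form 31 at offsets 0–0.
U+13269 → 4-byte form F0 93 89 A9 at offsets 1–4.
Offset 2 falls in char 2's range; it's byte 2 of F0 93 89 A9 = 0x93.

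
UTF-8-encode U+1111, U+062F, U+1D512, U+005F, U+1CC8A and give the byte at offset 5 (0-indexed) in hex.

U+1111 → 3-byte form E1 84 91 at offsets 0–2.
U+062F → 2-byte form D8 AF at offsets 3–4.
U+1D512 → 4-byte form F0 9D 94 92 at offsets 5–8.
Offset 5 falls in char 3's range; it's byte 1 of F0 9D 94 92 = 0xF0.

0xF0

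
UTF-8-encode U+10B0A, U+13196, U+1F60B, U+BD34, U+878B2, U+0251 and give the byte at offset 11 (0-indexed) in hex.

0x8B

U+10B0A → 4-byte form F0 90 AC 8A at offsets 0–3.
U+13196 → 4-byte form F0 93 86 96 at offsets 4–7.
U+1F60B → 4-byte form F0 9F 98 8B at offsets 8–11.
Offset 11 falls in char 3's range; it's byte 4 of F0 9F 98 8B = 0x8B.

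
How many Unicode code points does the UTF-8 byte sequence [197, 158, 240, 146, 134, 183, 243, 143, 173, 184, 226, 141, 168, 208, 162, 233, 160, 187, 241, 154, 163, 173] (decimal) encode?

Byte at offset 0: 0xC5 = 11000101 → 2-byte char (#1). Advance 2.
Byte at offset 2: 0xF0 = 11110000 → 4-byte char (#2). Advance 4.
Byte at offset 6: 0xF3 = 11110011 → 4-byte char (#3). Advance 4.
Byte at offset 10: 0xE2 = 11100010 → 3-byte char (#4). Advance 3.
Byte at offset 13: 0xD0 = 11010000 → 2-byte char (#5). Advance 2.
Byte at offset 15: 0xE9 = 11101001 → 3-byte char (#6). Advance 3.
Byte at offset 18: 0xF1 = 11110001 → 4-byte char (#7). Advance 4.
Reached end at offset 22 after 7 code points.

7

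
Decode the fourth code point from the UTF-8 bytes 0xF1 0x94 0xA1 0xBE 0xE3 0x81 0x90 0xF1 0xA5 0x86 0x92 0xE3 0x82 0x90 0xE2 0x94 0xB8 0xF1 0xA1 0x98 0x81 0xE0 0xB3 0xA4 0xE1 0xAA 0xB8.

U+3090

Offset 0: leading byte 0xF1 = 11110001 → 4-byte char #1 = F1 94 A1 BE.
Offset 4: leading byte 0xE3 = 11100011 → 3-byte char #2 = E3 81 90.
Offset 7: leading byte 0xF1 = 11110001 → 4-byte char #3 = F1 A5 86 92.
Offset 11: leading byte 0xE3 = 11100011 → 3-byte char #4 = E3 82 90.
Leading byte 0xE3 = 11100011 matches 1110xxxx → 3-byte sequence.
Byte 1: 0xE3 = 11100011, payload 0011 (4 bits).
Byte 2: 0x82 = 10000010 (10xxxxxx ✓), payload 000010.
Byte 3: 0x90 = 10010000 (10xxxxxx ✓), payload 010000.
Concatenate: 0011000010010000 = 0x3090 (16 bits → U+3090).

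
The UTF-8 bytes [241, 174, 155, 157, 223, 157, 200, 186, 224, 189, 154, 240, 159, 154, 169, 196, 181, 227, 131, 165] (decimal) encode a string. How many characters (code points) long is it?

7

Byte at offset 0: 0xF1 = 11110001 → 4-byte char (#1). Advance 4.
Byte at offset 4: 0xDF = 11011111 → 2-byte char (#2). Advance 2.
Byte at offset 6: 0xC8 = 11001000 → 2-byte char (#3). Advance 2.
Byte at offset 8: 0xE0 = 11100000 → 3-byte char (#4). Advance 3.
Byte at offset 11: 0xF0 = 11110000 → 4-byte char (#5). Advance 4.
Byte at offset 15: 0xC4 = 11000100 → 2-byte char (#6). Advance 2.
Byte at offset 17: 0xE3 = 11100011 → 3-byte char (#7). Advance 3.
Reached end at offset 20 after 7 code points.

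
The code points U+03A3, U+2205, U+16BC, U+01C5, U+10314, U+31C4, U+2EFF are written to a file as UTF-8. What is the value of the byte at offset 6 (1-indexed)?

0xE1

1-indexed offset 6 is 0-indexed offset 5.
U+03A3 → 2-byte form CE A3 at offsets 0–1.
U+2205 → 3-byte form E2 88 85 at offsets 2–4.
U+16BC → 3-byte form E1 9A BC at offsets 5–7.
Offset 5 falls in char 3's range; it's byte 1 of E1 9A BC = 0xE1.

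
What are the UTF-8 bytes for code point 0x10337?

U+10337 = 0x10337 = 66359 decimal. In range U+10000–U+10FFFF → 4-byte form: 11110xxx 10xxxxxx 10xxxxxx 10xxxxxx.
Binary (21 bits): 000010000001100110111.
Split 3+6+6+6: 000 | 010000 | 001100 | 110111.
Byte 1: 11110000 = 0xF0.
Byte 2: 10010000 = 0x90.
Byte 3: 10001100 = 0x8C.
Byte 4: 10110111 = 0xB7.

F0 90 8C B7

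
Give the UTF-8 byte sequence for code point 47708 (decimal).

U+BA5C = 0xBA5C = 47708 decimal. In range U+0800–U+FFFF → 3-byte form: 1110xxxx 10xxxxxx 10xxxxxx.
Binary (16 bits): 1011101001011100.
Split 4+6+6: 1011 | 101001 | 011100.
Byte 1: 11101011 = 0xEB.
Byte 2: 10101001 = 0xA9.
Byte 3: 10011100 = 0x9C.

EB A9 9C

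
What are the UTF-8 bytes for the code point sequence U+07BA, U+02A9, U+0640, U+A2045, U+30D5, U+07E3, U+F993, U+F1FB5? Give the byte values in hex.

U+07BA: 2-byte form → DE BA.
U+02A9: 2-byte form → CA A9.
U+0640: 2-byte form → D9 80.
U+A2045: 4-byte form → F2 A2 81 85.
U+30D5: 3-byte form → E3 83 95.
U+07E3: 2-byte form → DF A3.
U+F993: 3-byte form → EF A6 93.
U+F1FB5: 4-byte form → F3 B1 BE B5.
Concatenated (22 bytes): DE BA CA A9 D9 80 F2 A2 81 85 E3 83 95 DF A3 EF A6 93 F3 B1 BE B5.

DE BA CA A9 D9 80 F2 A2 81 85 E3 83 95 DF A3 EF A6 93 F3 B1 BE B5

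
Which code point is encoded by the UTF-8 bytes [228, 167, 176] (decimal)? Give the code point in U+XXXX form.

Leading byte 0xE4 = 11100100 matches 1110xxxx → 3-byte sequence.
Byte 1: 0xE4 = 11100100, payload 0100 (4 bits).
Byte 2: 0xA7 = 10100111 (10xxxxxx ✓), payload 100111.
Byte 3: 0xB0 = 10110000 (10xxxxxx ✓), payload 110000.
Concatenate: 0100100111110000 = 0x49F0 (16 bits → U+49F0).

U+49F0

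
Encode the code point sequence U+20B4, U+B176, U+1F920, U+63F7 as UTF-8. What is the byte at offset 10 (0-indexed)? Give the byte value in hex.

U+20B4 → 3-byte form E2 82 B4 at offsets 0–2.
U+B176 → 3-byte form EB 85 B6 at offsets 3–5.
U+1F920 → 4-byte form F0 9F A4 A0 at offsets 6–9.
U+63F7 → 3-byte form E6 8F B7 at offsets 10–12.
Offset 10 falls in char 4's range; it's byte 1 of E6 8F B7 = 0xE6.

0xE6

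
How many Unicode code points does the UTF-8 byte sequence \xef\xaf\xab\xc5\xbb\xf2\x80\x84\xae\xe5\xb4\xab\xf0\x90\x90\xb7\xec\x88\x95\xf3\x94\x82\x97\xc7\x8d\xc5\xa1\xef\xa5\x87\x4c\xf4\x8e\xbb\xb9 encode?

Byte at offset 0: 0xEF = 11101111 → 3-byte char (#1). Advance 3.
Byte at offset 3: 0xC5 = 11000101 → 2-byte char (#2). Advance 2.
Byte at offset 5: 0xF2 = 11110010 → 4-byte char (#3). Advance 4.
Byte at offset 9: 0xE5 = 11100101 → 3-byte char (#4). Advance 3.
Byte at offset 12: 0xF0 = 11110000 → 4-byte char (#5). Advance 4.
Byte at offset 16: 0xEC = 11101100 → 3-byte char (#6). Advance 3.
Byte at offset 19: 0xF3 = 11110011 → 4-byte char (#7). Advance 4.
Byte at offset 23: 0xC7 = 11000111 → 2-byte char (#8). Advance 2.
Byte at offset 25: 0xC5 = 11000101 → 2-byte char (#9). Advance 2.
Byte at offset 27: 0xEF = 11101111 → 3-byte char (#10). Advance 3.
Byte at offset 30: 0x4C = 01001100 → 1-byte char (#11). Advance 1.
Byte at offset 31: 0xF4 = 11110100 → 4-byte char (#12). Advance 4.
Reached end at offset 35 after 12 code points.

12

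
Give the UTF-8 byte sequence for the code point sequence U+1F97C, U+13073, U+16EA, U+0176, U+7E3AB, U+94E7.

F0 9F A5 BC F0 93 81 B3 E1 9B AA C5 B6 F1 BE 8E AB E9 93 A7

U+1F97C: 4-byte form → F0 9F A5 BC.
U+13073: 4-byte form → F0 93 81 B3.
U+16EA: 3-byte form → E1 9B AA.
U+0176: 2-byte form → C5 B6.
U+7E3AB: 4-byte form → F1 BE 8E AB.
U+94E7: 3-byte form → E9 93 A7.
Concatenated (20 bytes): F0 9F A5 BC F0 93 81 B3 E1 9B AA C5 B6 F1 BE 8E AB E9 93 A7.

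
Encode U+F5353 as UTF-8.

U+F5353 = 0xF5353 = 1004371 decimal. In range U+10000–U+10FFFF → 4-byte form: 11110xxx 10xxxxxx 10xxxxxx 10xxxxxx.
Binary (21 bits): 011110101001101010011.
Split 3+6+6+6: 011 | 110101 | 001101 | 010011.
Byte 1: 11110011 = 0xF3.
Byte 2: 10110101 = 0xB5.
Byte 3: 10001101 = 0x8D.
Byte 4: 10010011 = 0x93.

F3 B5 8D 93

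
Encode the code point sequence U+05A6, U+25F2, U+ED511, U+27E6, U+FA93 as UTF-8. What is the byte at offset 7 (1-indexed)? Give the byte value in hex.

1-indexed offset 7 is 0-indexed offset 6.
U+05A6 → 2-byte form D6 A6 at offsets 0–1.
U+25F2 → 3-byte form E2 97 B2 at offsets 2–4.
U+ED511 → 4-byte form F3 AD 94 91 at offsets 5–8.
Offset 6 falls in char 3's range; it's byte 2 of F3 AD 94 91 = 0xAD.

0xAD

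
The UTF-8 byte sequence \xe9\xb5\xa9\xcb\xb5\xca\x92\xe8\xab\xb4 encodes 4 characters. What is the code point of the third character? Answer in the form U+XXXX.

Offset 0: leading byte 0xE9 = 11101001 → 3-byte char #1 = E9 B5 A9.
Offset 3: leading byte 0xCB = 11001011 → 2-byte char #2 = CB B5.
Offset 5: leading byte 0xCA = 11001010 → 2-byte char #3 = CA 92.
Leading byte 0xCA = 11001010 matches 110xxxxx → 2-byte sequence.
Byte 1: 0xCA = 11001010, payload 01010 (5 bits).
Byte 2: 0x92 = 10010010 (10xxxxxx ✓), payload 010010.
Concatenate: 01010010010 = 0x292 (11 bits → U+0292).

U+0292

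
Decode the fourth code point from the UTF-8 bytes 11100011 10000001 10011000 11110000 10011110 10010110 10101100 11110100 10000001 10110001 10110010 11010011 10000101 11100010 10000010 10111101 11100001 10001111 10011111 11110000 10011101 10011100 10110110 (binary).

Offset 0: leading byte 0xE3 = 11100011 → 3-byte char #1 = E3 81 98.
Offset 3: leading byte 0xF0 = 11110000 → 4-byte char #2 = F0 9E 96 AC.
Offset 7: leading byte 0xF4 = 11110100 → 4-byte char #3 = F4 81 B1 B2.
Offset 11: leading byte 0xD3 = 11010011 → 2-byte char #4 = D3 85.
Leading byte 0xD3 = 11010011 matches 110xxxxx → 2-byte sequence.
Byte 1: 0xD3 = 11010011, payload 10011 (5 bits).
Byte 2: 0x85 = 10000101 (10xxxxxx ✓), payload 000101.
Concatenate: 10011000101 = 0x4C5 (11 bits → U+04C5).

U+04C5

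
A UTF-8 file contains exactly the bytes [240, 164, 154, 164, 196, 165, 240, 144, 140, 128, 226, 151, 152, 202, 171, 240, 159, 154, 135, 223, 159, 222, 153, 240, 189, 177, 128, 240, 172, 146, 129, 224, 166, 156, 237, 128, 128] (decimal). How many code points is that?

12

Byte at offset 0: 0xF0 = 11110000 → 4-byte char (#1). Advance 4.
Byte at offset 4: 0xC4 = 11000100 → 2-byte char (#2). Advance 2.
Byte at offset 6: 0xF0 = 11110000 → 4-byte char (#3). Advance 4.
Byte at offset 10: 0xE2 = 11100010 → 3-byte char (#4). Advance 3.
Byte at offset 13: 0xCA = 11001010 → 2-byte char (#5). Advance 2.
Byte at offset 15: 0xF0 = 11110000 → 4-byte char (#6). Advance 4.
Byte at offset 19: 0xDF = 11011111 → 2-byte char (#7). Advance 2.
Byte at offset 21: 0xDE = 11011110 → 2-byte char (#8). Advance 2.
Byte at offset 23: 0xF0 = 11110000 → 4-byte char (#9). Advance 4.
Byte at offset 27: 0xF0 = 11110000 → 4-byte char (#10). Advance 4.
Byte at offset 31: 0xE0 = 11100000 → 3-byte char (#11). Advance 3.
Byte at offset 34: 0xED = 11101101 → 3-byte char (#12). Advance 3.
Reached end at offset 37 after 12 code points.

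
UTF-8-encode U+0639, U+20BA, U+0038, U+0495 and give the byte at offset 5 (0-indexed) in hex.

0x38

U+0639 → 2-byte form D8 B9 at offsets 0–1.
U+20BA → 3-byte form E2 82 BA at offsets 2–4.
U+0038 → 1-byte form 38 at offsets 5–5.
Offset 5 falls in char 3's range; it's byte 1 of 38 = 0x38.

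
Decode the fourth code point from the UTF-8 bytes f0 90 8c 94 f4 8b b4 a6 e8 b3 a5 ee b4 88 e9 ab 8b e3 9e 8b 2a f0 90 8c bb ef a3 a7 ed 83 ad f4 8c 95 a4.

U+ED08

Offset 0: leading byte 0xF0 = 11110000 → 4-byte char #1 = F0 90 8C 94.
Offset 4: leading byte 0xF4 = 11110100 → 4-byte char #2 = F4 8B B4 A6.
Offset 8: leading byte 0xE8 = 11101000 → 3-byte char #3 = E8 B3 A5.
Offset 11: leading byte 0xEE = 11101110 → 3-byte char #4 = EE B4 88.
Leading byte 0xEE = 11101110 matches 1110xxxx → 3-byte sequence.
Byte 1: 0xEE = 11101110, payload 1110 (4 bits).
Byte 2: 0xB4 = 10110100 (10xxxxxx ✓), payload 110100.
Byte 3: 0x88 = 10001000 (10xxxxxx ✓), payload 001000.
Concatenate: 1110110100001000 = 0xED08 (16 bits → U+ED08).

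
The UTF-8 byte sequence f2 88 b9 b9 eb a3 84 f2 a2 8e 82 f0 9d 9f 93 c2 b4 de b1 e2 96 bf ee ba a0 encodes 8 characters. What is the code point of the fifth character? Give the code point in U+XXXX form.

U+00B4

Offset 0: leading byte 0xF2 = 11110010 → 4-byte char #1 = F2 88 B9 B9.
Offset 4: leading byte 0xEB = 11101011 → 3-byte char #2 = EB A3 84.
Offset 7: leading byte 0xF2 = 11110010 → 4-byte char #3 = F2 A2 8E 82.
Offset 11: leading byte 0xF0 = 11110000 → 4-byte char #4 = F0 9D 9F 93.
Offset 15: leading byte 0xC2 = 11000010 → 2-byte char #5 = C2 B4.
Leading byte 0xC2 = 11000010 matches 110xxxxx → 2-byte sequence.
Byte 1: 0xC2 = 11000010, payload 00010 (5 bits).
Byte 2: 0xB4 = 10110100 (10xxxxxx ✓), payload 110100.
Concatenate: 00010110100 = 0xB4 (11 bits → U+00B4).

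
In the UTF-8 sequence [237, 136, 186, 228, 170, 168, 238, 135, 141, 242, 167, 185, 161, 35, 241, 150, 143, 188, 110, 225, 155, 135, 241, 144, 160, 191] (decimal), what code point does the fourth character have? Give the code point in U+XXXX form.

Offset 0: leading byte 0xED = 11101101 → 3-byte char #1 = ED 88 BA.
Offset 3: leading byte 0xE4 = 11100100 → 3-byte char #2 = E4 AA A8.
Offset 6: leading byte 0xEE = 11101110 → 3-byte char #3 = EE 87 8D.
Offset 9: leading byte 0xF2 = 11110010 → 4-byte char #4 = F2 A7 B9 A1.
Leading byte 0xF2 = 11110010 matches 11110xxx → 4-byte sequence.
Byte 1: 0xF2 = 11110010, payload 010 (3 bits).
Byte 2: 0xA7 = 10100111 (10xxxxxx ✓), payload 100111.
Byte 3: 0xB9 = 10111001 (10xxxxxx ✓), payload 111001.
Byte 4: 0xA1 = 10100001 (10xxxxxx ✓), payload 100001.
Concatenate: 010100111111001100001 = 0xA7E61 (21 bits → U+A7E61).

U+A7E61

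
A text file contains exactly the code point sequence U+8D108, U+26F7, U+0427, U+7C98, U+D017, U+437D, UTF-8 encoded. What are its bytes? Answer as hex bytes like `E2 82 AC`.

F2 8D 84 88 E2 9B B7 D0 A7 E7 B2 98 ED 80 97 E4 8D BD

U+8D108: 4-byte form → F2 8D 84 88.
U+26F7: 3-byte form → E2 9B B7.
U+0427: 2-byte form → D0 A7.
U+7C98: 3-byte form → E7 B2 98.
U+D017: 3-byte form → ED 80 97.
U+437D: 3-byte form → E4 8D BD.
Concatenated (18 bytes): F2 8D 84 88 E2 9B B7 D0 A7 E7 B2 98 ED 80 97 E4 8D BD.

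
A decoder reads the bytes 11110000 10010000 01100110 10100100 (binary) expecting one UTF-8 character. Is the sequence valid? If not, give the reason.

Leading byte 0xF0 = 11110000 → 4-byte form.
Byte 3 is 0x66 = 01100110, which is not 10xxxxxx — expected a continuation byte.

invalid (non-continuation byte where continuation expected)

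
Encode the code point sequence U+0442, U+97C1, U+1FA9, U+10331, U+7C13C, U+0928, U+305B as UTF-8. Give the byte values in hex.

U+0442: 2-byte form → D1 82.
U+97C1: 3-byte form → E9 9F 81.
U+1FA9: 3-byte form → E1 BE A9.
U+10331: 4-byte form → F0 90 8C B1.
U+7C13C: 4-byte form → F1 BC 84 BC.
U+0928: 3-byte form → E0 A4 A8.
U+305B: 3-byte form → E3 81 9B.
Concatenated (22 bytes): D1 82 E9 9F 81 E1 BE A9 F0 90 8C B1 F1 BC 84 BC E0 A4 A8 E3 81 9B.

D1 82 E9 9F 81 E1 BE A9 F0 90 8C B1 F1 BC 84 BC E0 A4 A8 E3 81 9B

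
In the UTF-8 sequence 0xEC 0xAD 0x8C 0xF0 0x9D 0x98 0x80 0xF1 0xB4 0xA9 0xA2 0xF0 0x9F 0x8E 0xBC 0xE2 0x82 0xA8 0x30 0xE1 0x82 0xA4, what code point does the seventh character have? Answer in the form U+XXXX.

Offset 0: leading byte 0xEC = 11101100 → 3-byte char #1 = EC AD 8C.
Offset 3: leading byte 0xF0 = 11110000 → 4-byte char #2 = F0 9D 98 80.
Offset 7: leading byte 0xF1 = 11110001 → 4-byte char #3 = F1 B4 A9 A2.
Offset 11: leading byte 0xF0 = 11110000 → 4-byte char #4 = F0 9F 8E BC.
Offset 15: leading byte 0xE2 = 11100010 → 3-byte char #5 = E2 82 A8.
Offset 18: leading byte 0x30 = 00110000 → 1-byte char #6 = 30.
Offset 19: leading byte 0xE1 = 11100001 → 3-byte char #7 = E1 82 A4.
Leading byte 0xE1 = 11100001 matches 1110xxxx → 3-byte sequence.
Byte 1: 0xE1 = 11100001, payload 0001 (4 bits).
Byte 2: 0x82 = 10000010 (10xxxxxx ✓), payload 000010.
Byte 3: 0xA4 = 10100100 (10xxxxxx ✓), payload 100100.
Concatenate: 0001000010100100 = 0x10A4 (16 bits → U+10A4).

U+10A4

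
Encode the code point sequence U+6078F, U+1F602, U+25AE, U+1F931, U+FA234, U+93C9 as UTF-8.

F1 A0 9E 8F F0 9F 98 82 E2 96 AE F0 9F A4 B1 F3 BA 88 B4 E9 8F 89

U+6078F: 4-byte form → F1 A0 9E 8F.
U+1F602: 4-byte form → F0 9F 98 82.
U+25AE: 3-byte form → E2 96 AE.
U+1F931: 4-byte form → F0 9F A4 B1.
U+FA234: 4-byte form → F3 BA 88 B4.
U+93C9: 3-byte form → E9 8F 89.
Concatenated (22 bytes): F1 A0 9E 8F F0 9F 98 82 E2 96 AE F0 9F A4 B1 F3 BA 88 B4 E9 8F 89.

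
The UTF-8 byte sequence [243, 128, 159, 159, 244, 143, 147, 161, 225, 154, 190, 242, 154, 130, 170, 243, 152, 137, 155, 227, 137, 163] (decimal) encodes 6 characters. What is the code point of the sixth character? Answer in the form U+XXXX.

U+3263

Offset 0: leading byte 0xF3 = 11110011 → 4-byte char #1 = F3 80 9F 9F.
Offset 4: leading byte 0xF4 = 11110100 → 4-byte char #2 = F4 8F 93 A1.
Offset 8: leading byte 0xE1 = 11100001 → 3-byte char #3 = E1 9A BE.
Offset 11: leading byte 0xF2 = 11110010 → 4-byte char #4 = F2 9A 82 AA.
Offset 15: leading byte 0xF3 = 11110011 → 4-byte char #5 = F3 98 89 9B.
Offset 19: leading byte 0xE3 = 11100011 → 3-byte char #6 = E3 89 A3.
Leading byte 0xE3 = 11100011 matches 1110xxxx → 3-byte sequence.
Byte 1: 0xE3 = 11100011, payload 0011 (4 bits).
Byte 2: 0x89 = 10001001 (10xxxxxx ✓), payload 001001.
Byte 3: 0xA3 = 10100011 (10xxxxxx ✓), payload 100011.
Concatenate: 0011001001100011 = 0x3263 (16 bits → U+3263).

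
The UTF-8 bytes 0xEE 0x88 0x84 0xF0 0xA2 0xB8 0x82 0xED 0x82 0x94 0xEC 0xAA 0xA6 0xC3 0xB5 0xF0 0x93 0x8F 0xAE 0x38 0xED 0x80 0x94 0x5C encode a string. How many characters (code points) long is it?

Byte at offset 0: 0xEE = 11101110 → 3-byte char (#1). Advance 3.
Byte at offset 3: 0xF0 = 11110000 → 4-byte char (#2). Advance 4.
Byte at offset 7: 0xED = 11101101 → 3-byte char (#3). Advance 3.
Byte at offset 10: 0xEC = 11101100 → 3-byte char (#4). Advance 3.
Byte at offset 13: 0xC3 = 11000011 → 2-byte char (#5). Advance 2.
Byte at offset 15: 0xF0 = 11110000 → 4-byte char (#6). Advance 4.
Byte at offset 19: 0x38 = 00111000 → 1-byte char (#7). Advance 1.
Byte at offset 20: 0xED = 11101101 → 3-byte char (#8). Advance 3.
Byte at offset 23: 0x5C = 01011100 → 1-byte char (#9). Advance 1.
Reached end at offset 24 after 9 code points.

9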